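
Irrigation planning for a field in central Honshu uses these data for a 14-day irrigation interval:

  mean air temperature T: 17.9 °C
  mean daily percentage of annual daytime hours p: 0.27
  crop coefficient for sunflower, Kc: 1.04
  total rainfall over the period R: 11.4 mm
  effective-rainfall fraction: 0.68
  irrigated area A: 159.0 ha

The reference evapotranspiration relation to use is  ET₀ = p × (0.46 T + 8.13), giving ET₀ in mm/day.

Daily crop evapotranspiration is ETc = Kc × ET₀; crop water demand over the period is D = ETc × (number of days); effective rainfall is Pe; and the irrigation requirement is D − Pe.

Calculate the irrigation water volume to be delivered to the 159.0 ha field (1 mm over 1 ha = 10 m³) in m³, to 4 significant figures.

ET₀ = 0.27 × (0.46 × 17.9 + 8.13) = 0.27 × 16.364 = 4.4183 mm/d
ETc = Kc × ET₀ = 1.04 × 4.4183 = 4.5950 mm/d
Crop demand D = ETc × 14 d = 4.5950 × 14 = 64.330 mm
Pe = 0.68 × 11.4 = 7.752 mm
D − Pe = 64.330 − 7.752 = 56.578 mm
Volume = 56.578 mm × 159.0 ha × 10 = 89959.0 m³

89960 m³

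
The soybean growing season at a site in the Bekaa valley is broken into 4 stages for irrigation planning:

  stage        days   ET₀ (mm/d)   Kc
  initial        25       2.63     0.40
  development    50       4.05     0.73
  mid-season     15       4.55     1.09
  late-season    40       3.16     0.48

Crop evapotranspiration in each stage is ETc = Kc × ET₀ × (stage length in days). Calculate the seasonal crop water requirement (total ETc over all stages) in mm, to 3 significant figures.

309 mm

initial: 0.40 × 2.63 × 25 = 26.30 mm
development: 0.73 × 4.05 × 50 = 147.83 mm
mid-season: 1.09 × 4.55 × 15 = 74.39 mm
late-season: 0.48 × 3.16 × 40 = 60.67 mm
Seasonal total = 309.19 mm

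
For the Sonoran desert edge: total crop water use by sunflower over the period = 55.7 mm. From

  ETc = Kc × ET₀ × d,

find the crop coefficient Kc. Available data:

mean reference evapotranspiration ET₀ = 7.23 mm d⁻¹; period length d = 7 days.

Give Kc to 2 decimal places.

1.10

ETc = Kc × ET₀ × d  ⇒  Kc = ETc / (ET₀ × d)
Kc = 55.7 / (7.23 × 7) = 55.7 / 50.61 = 1.1006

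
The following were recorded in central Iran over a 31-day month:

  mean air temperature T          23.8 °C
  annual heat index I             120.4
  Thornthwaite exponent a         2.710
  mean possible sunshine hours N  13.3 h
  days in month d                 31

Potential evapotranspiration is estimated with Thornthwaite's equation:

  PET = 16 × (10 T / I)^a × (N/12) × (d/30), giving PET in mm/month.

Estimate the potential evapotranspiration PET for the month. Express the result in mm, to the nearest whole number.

116 mm

10T/I = 10 × 23.8 / 120.4 = 1.9767
(10T/I)^a = 1.9767^2.710 = 6.3387
Uncorrected PET = 16 × 6.3387 = 101.419 mm
Correction = (N/12)(d/30) = (13.3/12)(31/30) = 1.1453
PET = 101.419 × 1.1453 = 116.155 mm/month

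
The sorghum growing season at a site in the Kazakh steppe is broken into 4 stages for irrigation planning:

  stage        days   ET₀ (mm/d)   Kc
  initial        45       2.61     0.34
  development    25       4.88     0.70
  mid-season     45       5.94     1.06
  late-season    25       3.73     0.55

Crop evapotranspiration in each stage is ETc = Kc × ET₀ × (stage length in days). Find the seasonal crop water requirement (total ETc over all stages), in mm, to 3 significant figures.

initial: 0.34 × 2.61 × 45 = 39.93 mm
development: 0.70 × 4.88 × 25 = 85.40 mm
mid-season: 1.06 × 5.94 × 45 = 283.34 mm
late-season: 0.55 × 3.73 × 25 = 51.29 mm
Seasonal total = 459.96 mm

460 mm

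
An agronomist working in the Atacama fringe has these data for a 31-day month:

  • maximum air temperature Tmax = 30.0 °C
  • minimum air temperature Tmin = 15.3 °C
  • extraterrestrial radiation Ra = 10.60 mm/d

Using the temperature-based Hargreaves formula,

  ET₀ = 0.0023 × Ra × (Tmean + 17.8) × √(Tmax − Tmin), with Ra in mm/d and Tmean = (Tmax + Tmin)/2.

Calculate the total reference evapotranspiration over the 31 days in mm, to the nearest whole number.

Tmean = (30.0 + 15.3)/2 = 22.65 °C
ET₀ = 0.0023 × 10.60 × (22.65 + 17.8) × √14.7 = 0.0023 × 10.60 × 40.45 × 3.8341 = 3.7811 mm/d
Over 31 days: 3.7811 × 31 = 117.214 mm

117 mm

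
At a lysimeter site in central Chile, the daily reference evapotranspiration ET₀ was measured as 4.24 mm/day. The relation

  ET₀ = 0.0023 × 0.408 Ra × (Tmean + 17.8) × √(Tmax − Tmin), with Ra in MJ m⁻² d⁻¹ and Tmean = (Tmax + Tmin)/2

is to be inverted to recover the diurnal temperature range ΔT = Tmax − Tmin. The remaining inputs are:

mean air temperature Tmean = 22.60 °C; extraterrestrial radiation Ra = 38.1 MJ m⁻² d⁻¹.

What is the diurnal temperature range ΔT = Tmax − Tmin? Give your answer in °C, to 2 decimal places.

√ΔT = ET₀ / [0.0023 × 0.408 × Ra × (Tmean+17.8)] = 4.24 / (0.0023 × 15.5448 × 40.40) = 2.9354
ΔT = 2.9354² = 8.617 °C

8.62 °C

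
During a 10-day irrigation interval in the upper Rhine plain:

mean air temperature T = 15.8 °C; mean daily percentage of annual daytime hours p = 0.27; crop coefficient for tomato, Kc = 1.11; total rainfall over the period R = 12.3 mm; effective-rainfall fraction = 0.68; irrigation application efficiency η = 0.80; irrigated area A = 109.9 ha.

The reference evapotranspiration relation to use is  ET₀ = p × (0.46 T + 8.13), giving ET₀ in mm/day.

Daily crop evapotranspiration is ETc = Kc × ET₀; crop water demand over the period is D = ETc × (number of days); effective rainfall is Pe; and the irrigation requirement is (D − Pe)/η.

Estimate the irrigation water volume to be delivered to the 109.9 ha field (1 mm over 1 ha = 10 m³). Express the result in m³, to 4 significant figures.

51910 m³

ET₀ = 0.27 × (0.46 × 15.8 + 8.13) = 0.27 × 15.398 = 4.1575 mm/d
ETc = Kc × ET₀ = 1.11 × 4.1575 = 4.6148 mm/d
Crop demand D = ETc × 10 d = 4.6148 × 10 = 46.148 mm
Pe = 0.68 × 12.3 = 8.364 mm
D − Pe = 46.148 − 8.364 = 37.784 mm
Gross irrigation = 37.784 / 0.80 = 47.230 mm
Volume = 47.230 mm × 109.9 ha × 10 = 51905.8 m³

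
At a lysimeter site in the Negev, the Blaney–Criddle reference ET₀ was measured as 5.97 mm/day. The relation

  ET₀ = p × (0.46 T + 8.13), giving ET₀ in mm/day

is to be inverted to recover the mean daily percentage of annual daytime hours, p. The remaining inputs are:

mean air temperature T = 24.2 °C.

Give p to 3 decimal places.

p = ET₀ / (0.46 T + 8.13) = 5.97 / (0.46 × 24.2 + 8.13) = 5.97 / 19.262 = 0.3099

0.310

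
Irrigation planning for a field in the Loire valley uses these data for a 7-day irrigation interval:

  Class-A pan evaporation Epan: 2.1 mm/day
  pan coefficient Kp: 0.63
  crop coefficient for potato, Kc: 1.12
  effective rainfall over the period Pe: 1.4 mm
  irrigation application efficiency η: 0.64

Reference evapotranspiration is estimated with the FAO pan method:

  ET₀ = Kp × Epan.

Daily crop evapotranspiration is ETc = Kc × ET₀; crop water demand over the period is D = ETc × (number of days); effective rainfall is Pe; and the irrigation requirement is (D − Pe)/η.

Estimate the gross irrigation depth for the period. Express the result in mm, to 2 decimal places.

14.02 mm

ET₀ = 0.63 × 2.1 = 1.3230 mm/d
ETc = Kc × ET₀ = 1.12 × 1.3230 = 1.4818 mm/d
Crop demand D = ETc × 7 d = 1.4818 × 7 = 10.373 mm
D − Pe = 10.373 − 1.4 = 8.973 mm
Gross irrigation = 8.973 / 0.64 = 14.020 mm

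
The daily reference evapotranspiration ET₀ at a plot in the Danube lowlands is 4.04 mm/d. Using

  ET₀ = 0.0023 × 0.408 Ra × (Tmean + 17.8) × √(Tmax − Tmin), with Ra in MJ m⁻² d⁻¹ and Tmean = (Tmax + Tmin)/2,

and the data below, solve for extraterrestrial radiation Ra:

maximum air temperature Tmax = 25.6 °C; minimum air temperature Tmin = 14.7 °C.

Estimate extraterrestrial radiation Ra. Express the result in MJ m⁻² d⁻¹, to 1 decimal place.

34.4 MJ m⁻² d⁻¹

Tmean = (25.6+14.7)/2 = 20.15 °C; ΔT = 10.9
Ra = ET₀ / [0.0023 × 0.408 × (Tmean+17.8) × √ΔT]
   = 4.04 / (0.0023 × 0.408 × 37.95 × 3.3015) = 34.361 MJ m⁻² d⁻¹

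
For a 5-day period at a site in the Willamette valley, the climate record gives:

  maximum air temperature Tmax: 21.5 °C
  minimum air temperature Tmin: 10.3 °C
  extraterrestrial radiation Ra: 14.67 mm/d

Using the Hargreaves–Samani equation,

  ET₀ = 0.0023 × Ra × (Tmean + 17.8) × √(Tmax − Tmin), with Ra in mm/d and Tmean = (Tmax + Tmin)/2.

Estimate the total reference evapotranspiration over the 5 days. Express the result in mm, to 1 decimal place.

Tmean = (21.5 + 10.3)/2 = 15.90 °C
ET₀ = 0.0023 × 14.67 × (15.90 + 17.8) × √11.2 = 0.0023 × 14.67 × 33.70 × 3.3466 = 3.8053 mm/d
Over 5 days: 3.8053 × 5 = 19.027 mm

19.0 mm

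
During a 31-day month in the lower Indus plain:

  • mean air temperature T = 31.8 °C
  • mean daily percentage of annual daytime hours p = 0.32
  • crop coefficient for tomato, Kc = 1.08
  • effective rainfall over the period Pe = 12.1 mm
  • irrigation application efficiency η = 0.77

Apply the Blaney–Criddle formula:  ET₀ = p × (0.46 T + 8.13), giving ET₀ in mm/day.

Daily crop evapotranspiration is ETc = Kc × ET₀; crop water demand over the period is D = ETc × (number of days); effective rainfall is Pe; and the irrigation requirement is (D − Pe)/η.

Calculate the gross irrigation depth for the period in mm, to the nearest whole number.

301 mm

ET₀ = 0.32 × (0.46 × 31.8 + 8.13) = 0.32 × 22.758 = 7.2826 mm/d
ETc = Kc × ET₀ = 1.08 × 7.2826 = 7.8652 mm/d
Crop demand D = ETc × 31 d = 7.8652 × 31 = 243.821 mm
D − Pe = 243.821 − 12.1 = 231.721 mm
Gross irrigation = 231.721 / 0.77 = 300.936 mm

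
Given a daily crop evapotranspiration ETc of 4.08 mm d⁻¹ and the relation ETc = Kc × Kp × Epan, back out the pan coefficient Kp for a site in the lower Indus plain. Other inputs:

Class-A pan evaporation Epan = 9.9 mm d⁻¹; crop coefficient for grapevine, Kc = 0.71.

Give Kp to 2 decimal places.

0.58

ETc = Kc × Kp × Epan  ⇒  Kp = ETc / (Kc × Epan)
Kp = 4.08 / (0.71 × 9.9) = 4.08 / 7.029 = 0.5805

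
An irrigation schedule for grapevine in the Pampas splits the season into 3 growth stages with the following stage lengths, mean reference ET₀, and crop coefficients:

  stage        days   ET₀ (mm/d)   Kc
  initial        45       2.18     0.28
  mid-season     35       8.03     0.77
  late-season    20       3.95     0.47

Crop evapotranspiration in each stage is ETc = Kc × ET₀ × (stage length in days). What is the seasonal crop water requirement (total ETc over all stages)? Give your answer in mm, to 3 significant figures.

initial: 0.28 × 2.18 × 45 = 27.47 mm
mid-season: 0.77 × 8.03 × 35 = 216.41 mm
late-season: 0.47 × 3.95 × 20 = 37.13 mm
Seasonal total = 281.01 mm

281 mm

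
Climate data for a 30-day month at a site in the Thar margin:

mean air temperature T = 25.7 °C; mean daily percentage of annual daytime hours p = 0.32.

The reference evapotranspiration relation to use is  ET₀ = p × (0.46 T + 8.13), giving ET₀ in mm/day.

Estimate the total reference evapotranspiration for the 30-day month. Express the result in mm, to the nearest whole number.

192 mm

ET₀ = 0.32 × (0.46 × 25.7 + 8.13) = 0.32 × 19.952 = 6.3846 mm/d
Monthly total = 6.3846 × 30 = 191.538 mm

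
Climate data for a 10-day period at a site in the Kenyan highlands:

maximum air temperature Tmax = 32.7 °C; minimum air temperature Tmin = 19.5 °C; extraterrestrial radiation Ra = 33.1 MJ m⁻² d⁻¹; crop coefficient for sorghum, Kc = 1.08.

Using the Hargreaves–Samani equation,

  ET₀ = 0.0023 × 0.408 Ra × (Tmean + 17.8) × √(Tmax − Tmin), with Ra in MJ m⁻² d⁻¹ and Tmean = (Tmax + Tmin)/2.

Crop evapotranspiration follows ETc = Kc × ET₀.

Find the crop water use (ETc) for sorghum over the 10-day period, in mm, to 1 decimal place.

53.5 mm

Tmean = (32.7 + 19.5)/2 = 26.10 °C
0.408 Ra = 0.408 × 33.1 = 13.5048 mm/d equivalent
ET₀ = 0.0023 × 13.5048 × (26.10 + 17.8) × √13.2 = 0.0023 × 13.5048 × 43.90 × 3.6332 = 4.9542 mm/d
ETc = Kc × ET₀ = 1.08 × 4.9542 = 5.3505 mm/d
Over 10 days: 5.3505 × 10 = 53.505 mm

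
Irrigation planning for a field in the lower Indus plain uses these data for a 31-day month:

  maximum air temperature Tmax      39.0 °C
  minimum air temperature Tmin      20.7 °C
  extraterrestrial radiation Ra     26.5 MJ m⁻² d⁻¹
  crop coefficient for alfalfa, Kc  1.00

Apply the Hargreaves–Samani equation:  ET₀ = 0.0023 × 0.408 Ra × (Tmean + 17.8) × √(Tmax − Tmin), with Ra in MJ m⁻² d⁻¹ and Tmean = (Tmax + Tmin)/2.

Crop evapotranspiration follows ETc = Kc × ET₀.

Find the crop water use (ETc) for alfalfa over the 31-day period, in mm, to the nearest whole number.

157 mm

Tmean = (39.0 + 20.7)/2 = 29.85 °C
0.408 Ra = 0.408 × 26.5 = 10.8120 mm/d equivalent
ET₀ = 0.0023 × 10.8120 × (29.85 + 17.8) × √18.3 = 0.0023 × 10.8120 × 47.65 × 4.2778 = 5.0689 mm/d
ETc = Kc × ET₀ = 1.00 × 5.0689 = 5.0689 mm/d
Over 31 days: 5.0689 × 31 = 157.136 mm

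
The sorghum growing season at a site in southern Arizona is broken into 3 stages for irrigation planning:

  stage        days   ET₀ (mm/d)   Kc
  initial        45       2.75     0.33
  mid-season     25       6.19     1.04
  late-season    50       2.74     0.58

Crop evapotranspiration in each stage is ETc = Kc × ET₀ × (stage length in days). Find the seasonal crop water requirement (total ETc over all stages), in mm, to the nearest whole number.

initial: 0.33 × 2.75 × 45 = 40.84 mm
mid-season: 1.04 × 6.19 × 25 = 160.94 mm
late-season: 0.58 × 2.74 × 50 = 79.46 mm
Seasonal total = 281.24 mm

281 mm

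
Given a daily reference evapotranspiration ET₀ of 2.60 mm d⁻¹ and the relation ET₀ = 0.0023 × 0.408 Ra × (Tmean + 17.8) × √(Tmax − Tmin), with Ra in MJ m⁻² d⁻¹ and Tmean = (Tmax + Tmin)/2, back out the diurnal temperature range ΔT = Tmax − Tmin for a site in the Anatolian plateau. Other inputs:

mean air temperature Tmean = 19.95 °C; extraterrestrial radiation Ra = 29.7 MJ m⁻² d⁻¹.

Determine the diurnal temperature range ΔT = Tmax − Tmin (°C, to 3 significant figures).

6.11 °C

√ΔT = ET₀ / [0.0023 × 0.408 × Ra × (Tmean+17.8)] = 2.60 / (0.0023 × 12.1176 × 37.75) = 2.4712
ΔT = 2.4712² = 6.107 °C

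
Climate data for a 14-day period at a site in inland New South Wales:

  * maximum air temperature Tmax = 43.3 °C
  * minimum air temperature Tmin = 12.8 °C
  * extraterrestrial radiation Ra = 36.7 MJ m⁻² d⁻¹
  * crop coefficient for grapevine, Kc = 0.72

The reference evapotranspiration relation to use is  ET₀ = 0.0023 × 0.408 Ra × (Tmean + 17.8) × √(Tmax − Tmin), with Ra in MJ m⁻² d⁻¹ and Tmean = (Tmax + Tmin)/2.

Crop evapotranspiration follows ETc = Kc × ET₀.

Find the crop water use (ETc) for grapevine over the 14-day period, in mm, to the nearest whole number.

Tmean = (43.3 + 12.8)/2 = 28.05 °C
0.408 Ra = 0.408 × 36.7 = 14.9736 mm/d equivalent
ET₀ = 0.0023 × 14.9736 × (28.05 + 17.8) × √30.5 = 0.0023 × 14.9736 × 45.85 × 5.5227 = 8.7206 mm/d
ETc = Kc × ET₀ = 0.72 × 8.7206 = 6.2788 mm/d
Over 14 days: 6.2788 × 14 = 87.903 mm

88 mm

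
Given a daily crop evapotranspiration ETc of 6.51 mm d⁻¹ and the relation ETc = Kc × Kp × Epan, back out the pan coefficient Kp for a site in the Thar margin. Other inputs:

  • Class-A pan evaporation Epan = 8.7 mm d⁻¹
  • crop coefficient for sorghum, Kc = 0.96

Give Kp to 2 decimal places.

0.78

ETc = Kc × Kp × Epan  ⇒  Kp = ETc / (Kc × Epan)
Kp = 6.51 / (0.96 × 8.7) = 6.51 / 8.352 = 0.7795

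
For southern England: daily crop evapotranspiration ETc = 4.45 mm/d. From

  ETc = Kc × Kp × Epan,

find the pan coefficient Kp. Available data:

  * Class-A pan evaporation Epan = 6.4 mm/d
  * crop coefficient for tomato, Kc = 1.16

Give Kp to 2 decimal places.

ETc = Kc × Kp × Epan  ⇒  Kp = ETc / (Kc × Epan)
Kp = 4.45 / (1.16 × 6.4) = 4.45 / 7.424 = 0.5994

0.60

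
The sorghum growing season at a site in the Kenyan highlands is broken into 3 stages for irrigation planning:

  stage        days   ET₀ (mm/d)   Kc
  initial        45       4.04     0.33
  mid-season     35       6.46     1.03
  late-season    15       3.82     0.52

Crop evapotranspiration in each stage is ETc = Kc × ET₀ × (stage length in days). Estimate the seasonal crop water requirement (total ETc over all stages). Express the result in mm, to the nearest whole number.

323 mm

initial: 0.33 × 4.04 × 45 = 59.99 mm
mid-season: 1.03 × 6.46 × 35 = 232.88 mm
late-season: 0.52 × 3.82 × 15 = 29.80 mm
Seasonal total = 322.67 mm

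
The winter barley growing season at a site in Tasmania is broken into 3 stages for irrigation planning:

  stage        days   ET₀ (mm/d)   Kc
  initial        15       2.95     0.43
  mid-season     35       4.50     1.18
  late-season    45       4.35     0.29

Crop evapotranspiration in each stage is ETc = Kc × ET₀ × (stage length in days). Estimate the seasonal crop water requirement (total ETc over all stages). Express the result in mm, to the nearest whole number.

initial: 0.43 × 2.95 × 15 = 19.03 mm
mid-season: 1.18 × 4.50 × 35 = 185.85 mm
late-season: 0.29 × 4.35 × 45 = 56.77 mm
Seasonal total = 261.65 mm

262 mm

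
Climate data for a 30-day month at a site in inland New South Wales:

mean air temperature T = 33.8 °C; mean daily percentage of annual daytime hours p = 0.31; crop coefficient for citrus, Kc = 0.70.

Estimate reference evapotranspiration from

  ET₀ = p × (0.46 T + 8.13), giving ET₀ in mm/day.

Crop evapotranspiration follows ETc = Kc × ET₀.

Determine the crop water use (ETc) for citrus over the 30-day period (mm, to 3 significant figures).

ET₀ = 0.31 × (0.46 × 33.8 + 8.13) = 0.31 × 23.678 = 7.3402 mm/d
ETc = Kc × ET₀ = 0.70 × 7.3402 = 5.1381 mm/d
Over 30 days: 5.1381 × 30 = 154.143 mm

154 mm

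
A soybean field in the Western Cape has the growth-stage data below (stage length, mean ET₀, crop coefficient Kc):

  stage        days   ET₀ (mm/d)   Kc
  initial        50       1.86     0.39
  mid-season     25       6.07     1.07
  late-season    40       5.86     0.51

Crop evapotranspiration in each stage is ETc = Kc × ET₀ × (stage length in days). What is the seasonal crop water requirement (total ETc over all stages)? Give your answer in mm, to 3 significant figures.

initial: 0.39 × 1.86 × 50 = 36.27 mm
mid-season: 1.07 × 6.07 × 25 = 162.37 mm
late-season: 0.51 × 5.86 × 40 = 119.54 mm
Seasonal total = 318.18 mm

318 mm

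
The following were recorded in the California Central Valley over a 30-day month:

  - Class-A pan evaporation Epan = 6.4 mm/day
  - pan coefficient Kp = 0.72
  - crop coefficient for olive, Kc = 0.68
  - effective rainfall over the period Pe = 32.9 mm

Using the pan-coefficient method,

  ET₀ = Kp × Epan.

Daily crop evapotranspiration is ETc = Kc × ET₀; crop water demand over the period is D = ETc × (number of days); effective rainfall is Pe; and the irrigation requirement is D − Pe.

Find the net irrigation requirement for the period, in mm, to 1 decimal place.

ET₀ = 0.72 × 6.4 = 4.6080 mm/d
ETc = Kc × ET₀ = 0.68 × 4.6080 = 3.1334 mm/d
Crop demand D = ETc × 30 d = 3.1334 × 30 = 94.002 mm
D − Pe = 94.002 − 32.9 = 61.102 mm

61.1 mm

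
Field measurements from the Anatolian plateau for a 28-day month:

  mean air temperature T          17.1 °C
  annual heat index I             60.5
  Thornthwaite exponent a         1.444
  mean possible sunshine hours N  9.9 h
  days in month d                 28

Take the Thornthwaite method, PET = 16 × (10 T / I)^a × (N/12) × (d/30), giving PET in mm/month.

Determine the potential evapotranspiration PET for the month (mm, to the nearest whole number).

55 mm

10T/I = 10 × 17.1 / 60.5 = 2.8264
(10T/I)^a = 2.8264^1.444 = 4.4831
Uncorrected PET = 16 × 4.4831 = 71.730 mm
Correction = (N/12)(d/30) = (9.9/12)(28/30) = 0.7700
PET = 71.730 × 0.7700 = 55.232 mm/month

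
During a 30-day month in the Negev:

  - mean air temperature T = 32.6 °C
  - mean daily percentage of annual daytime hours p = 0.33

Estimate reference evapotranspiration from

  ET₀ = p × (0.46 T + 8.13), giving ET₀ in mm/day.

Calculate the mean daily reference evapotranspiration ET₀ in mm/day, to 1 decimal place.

7.6 mm/day

ET₀ = 0.33 × (0.46 × 32.6 + 8.13) = 0.33 × 23.126 = 7.6316 mm/d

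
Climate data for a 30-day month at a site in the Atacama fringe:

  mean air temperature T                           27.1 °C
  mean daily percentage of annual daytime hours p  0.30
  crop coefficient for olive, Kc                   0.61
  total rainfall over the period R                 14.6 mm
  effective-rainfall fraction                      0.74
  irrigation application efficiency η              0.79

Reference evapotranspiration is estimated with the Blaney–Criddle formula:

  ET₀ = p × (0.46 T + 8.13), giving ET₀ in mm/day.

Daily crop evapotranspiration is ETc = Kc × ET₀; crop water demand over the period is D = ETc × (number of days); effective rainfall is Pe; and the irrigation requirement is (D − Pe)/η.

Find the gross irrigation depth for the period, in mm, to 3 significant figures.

ET₀ = 0.30 × (0.46 × 27.1 + 8.13) = 0.30 × 20.596 = 6.1788 mm/d
ETc = Kc × ET₀ = 0.61 × 6.1788 = 3.7691 mm/d
Crop demand D = ETc × 30 d = 3.7691 × 30 = 113.073 mm
Pe = 0.74 × 14.6 = 10.804 mm
D − Pe = 113.073 − 10.804 = 102.269 mm
Gross irrigation = 102.269 / 0.79 = 129.454 mm

129 mm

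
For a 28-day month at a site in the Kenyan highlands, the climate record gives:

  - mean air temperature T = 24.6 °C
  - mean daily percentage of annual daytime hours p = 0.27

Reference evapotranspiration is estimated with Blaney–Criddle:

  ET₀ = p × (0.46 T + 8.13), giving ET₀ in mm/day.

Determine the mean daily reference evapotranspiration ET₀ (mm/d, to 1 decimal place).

5.3 mm/d

ET₀ = 0.27 × (0.46 × 24.6 + 8.13) = 0.27 × 19.446 = 5.2504 mm/d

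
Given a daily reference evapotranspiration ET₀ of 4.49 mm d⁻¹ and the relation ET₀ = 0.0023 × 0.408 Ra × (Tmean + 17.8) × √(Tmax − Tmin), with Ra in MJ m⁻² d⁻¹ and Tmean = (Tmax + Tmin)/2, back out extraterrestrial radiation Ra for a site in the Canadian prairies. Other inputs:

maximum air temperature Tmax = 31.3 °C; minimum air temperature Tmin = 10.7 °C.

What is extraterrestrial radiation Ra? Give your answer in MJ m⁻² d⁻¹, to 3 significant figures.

27.2 MJ m⁻² d⁻¹

Tmean = (31.3+10.7)/2 = 21.00 °C; ΔT = 20.6
Ra = ET₀ / [0.0023 × 0.408 × (Tmean+17.8) × √ΔT]
   = 4.49 / (0.0023 × 0.408 × 38.80 × 4.5387) = 27.170 MJ m⁻² d⁻¹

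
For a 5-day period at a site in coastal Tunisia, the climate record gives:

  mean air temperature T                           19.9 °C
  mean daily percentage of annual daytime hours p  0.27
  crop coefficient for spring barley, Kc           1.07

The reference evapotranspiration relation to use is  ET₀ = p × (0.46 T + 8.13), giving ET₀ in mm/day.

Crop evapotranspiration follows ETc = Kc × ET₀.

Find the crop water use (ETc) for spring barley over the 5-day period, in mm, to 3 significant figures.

25.0 mm

ET₀ = 0.27 × (0.46 × 19.9 + 8.13) = 0.27 × 17.284 = 4.6667 mm/d
ETc = Kc × ET₀ = 1.07 × 4.6667 = 4.9934 mm/d
Over 5 days: 4.9934 × 5 = 24.967 mm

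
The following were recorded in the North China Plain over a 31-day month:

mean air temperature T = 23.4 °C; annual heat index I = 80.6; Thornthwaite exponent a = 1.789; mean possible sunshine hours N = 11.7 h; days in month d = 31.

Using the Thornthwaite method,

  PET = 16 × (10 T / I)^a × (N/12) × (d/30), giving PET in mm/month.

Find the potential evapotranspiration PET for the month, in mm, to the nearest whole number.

109 mm

10T/I = 10 × 23.4 / 80.6 = 2.9032
(10T/I)^a = 2.9032^1.789 = 6.7311
Uncorrected PET = 16 × 6.7311 = 107.698 mm
Correction = (N/12)(d/30) = (11.7/12)(31/30) = 1.0075
PET = 107.698 × 1.0075 = 108.506 mm/month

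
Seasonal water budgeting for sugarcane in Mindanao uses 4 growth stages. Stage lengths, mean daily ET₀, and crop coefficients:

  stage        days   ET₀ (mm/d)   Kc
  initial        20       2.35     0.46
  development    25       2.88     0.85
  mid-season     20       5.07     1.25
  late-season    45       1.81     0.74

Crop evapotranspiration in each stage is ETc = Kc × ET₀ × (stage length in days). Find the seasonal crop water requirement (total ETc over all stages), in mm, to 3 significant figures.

initial: 0.46 × 2.35 × 20 = 21.62 mm
development: 0.85 × 2.88 × 25 = 61.20 mm
mid-season: 1.25 × 5.07 × 20 = 126.75 mm
late-season: 0.74 × 1.81 × 45 = 60.27 mm
Seasonal total = 269.84 mm

270 mm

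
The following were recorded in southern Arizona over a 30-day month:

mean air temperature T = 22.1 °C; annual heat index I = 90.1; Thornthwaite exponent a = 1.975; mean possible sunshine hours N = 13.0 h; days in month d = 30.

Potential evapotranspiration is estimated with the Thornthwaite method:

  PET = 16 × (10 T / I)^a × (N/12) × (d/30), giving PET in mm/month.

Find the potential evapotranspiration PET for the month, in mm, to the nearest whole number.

102 mm

10T/I = 10 × 22.1 / 90.1 = 2.4528
(10T/I)^a = 2.4528^1.975 = 5.8828
Uncorrected PET = 16 × 5.8828 = 94.125 mm
Correction = (N/12)(d/30) = (13.0/12)(30/30) = 1.0833
PET = 94.125 × 1.0833 = 101.966 mm/month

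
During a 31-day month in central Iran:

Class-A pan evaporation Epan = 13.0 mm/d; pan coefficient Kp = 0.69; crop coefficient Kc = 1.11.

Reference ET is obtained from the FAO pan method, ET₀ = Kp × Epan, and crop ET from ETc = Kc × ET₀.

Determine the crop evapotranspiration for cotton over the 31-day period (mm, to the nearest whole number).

309 mm

ET₀ = 0.69 × 13.0 = 8.9700 mm/d
ETc = Kc × ET₀ = 1.11 × 8.9700 = 9.9567 mm/d
Over 31 days: 9.9567 × 31 = 308.658 mm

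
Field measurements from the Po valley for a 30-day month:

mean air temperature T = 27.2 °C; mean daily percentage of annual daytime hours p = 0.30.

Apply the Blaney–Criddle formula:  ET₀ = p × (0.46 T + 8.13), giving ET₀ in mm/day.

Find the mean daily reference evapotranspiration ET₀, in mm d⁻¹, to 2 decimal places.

6.19 mm d⁻¹

ET₀ = 0.30 × (0.46 × 27.2 + 8.13) = 0.30 × 20.642 = 6.1926 mm/d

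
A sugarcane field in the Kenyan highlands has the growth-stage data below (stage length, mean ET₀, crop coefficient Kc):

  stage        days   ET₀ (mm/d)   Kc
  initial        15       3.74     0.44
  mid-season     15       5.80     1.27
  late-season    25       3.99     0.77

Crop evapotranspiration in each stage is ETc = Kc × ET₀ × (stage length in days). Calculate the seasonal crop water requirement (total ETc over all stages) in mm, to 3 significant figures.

initial: 0.44 × 3.74 × 15 = 24.68 mm
mid-season: 1.27 × 5.80 × 15 = 110.49 mm
late-season: 0.77 × 3.99 × 25 = 76.81 mm
Seasonal total = 211.98 mm

212 mm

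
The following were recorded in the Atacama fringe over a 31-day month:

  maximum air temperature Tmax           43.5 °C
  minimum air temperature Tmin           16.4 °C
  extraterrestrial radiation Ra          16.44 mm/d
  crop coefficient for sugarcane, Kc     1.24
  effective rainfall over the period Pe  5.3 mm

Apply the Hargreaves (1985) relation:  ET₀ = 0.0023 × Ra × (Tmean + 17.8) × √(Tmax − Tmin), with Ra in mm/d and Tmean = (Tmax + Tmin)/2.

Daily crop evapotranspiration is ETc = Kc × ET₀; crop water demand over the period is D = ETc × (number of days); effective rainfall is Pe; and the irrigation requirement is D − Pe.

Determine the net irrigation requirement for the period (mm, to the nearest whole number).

356 mm

Tmean = (43.5 + 16.4)/2 = 29.95 °C
ET₀ = 0.0023 × 16.44 × (29.95 + 17.8) × √27.1 = 0.0023 × 16.44 × 47.75 × 5.2058 = 9.3992 mm/d
ETc = Kc × ET₀ = 1.24 × 9.3992 = 11.6550 mm/d
Crop demand D = ETc × 31 d = 11.6550 × 31 = 361.305 mm
D − Pe = 361.305 − 5.3 = 356.005 mm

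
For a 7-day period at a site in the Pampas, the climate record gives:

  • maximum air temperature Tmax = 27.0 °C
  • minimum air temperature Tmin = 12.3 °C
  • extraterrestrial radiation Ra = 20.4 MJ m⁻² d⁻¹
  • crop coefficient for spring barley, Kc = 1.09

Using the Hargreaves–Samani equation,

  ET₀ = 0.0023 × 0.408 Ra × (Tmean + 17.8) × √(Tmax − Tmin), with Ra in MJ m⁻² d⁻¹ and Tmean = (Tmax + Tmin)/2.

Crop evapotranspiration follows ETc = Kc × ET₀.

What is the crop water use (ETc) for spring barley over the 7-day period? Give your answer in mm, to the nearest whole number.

21 mm

Tmean = (27.0 + 12.3)/2 = 19.65 °C
0.408 Ra = 0.408 × 20.4 = 8.3232 mm/d equivalent
ET₀ = 0.0023 × 8.3232 × (19.65 + 17.8) × √14.7 = 0.0023 × 8.3232 × 37.45 × 3.8341 = 2.7487 mm/d
ETc = Kc × ET₀ = 1.09 × 2.7487 = 2.9961 mm/d
Over 7 days: 2.9961 × 7 = 20.973 mm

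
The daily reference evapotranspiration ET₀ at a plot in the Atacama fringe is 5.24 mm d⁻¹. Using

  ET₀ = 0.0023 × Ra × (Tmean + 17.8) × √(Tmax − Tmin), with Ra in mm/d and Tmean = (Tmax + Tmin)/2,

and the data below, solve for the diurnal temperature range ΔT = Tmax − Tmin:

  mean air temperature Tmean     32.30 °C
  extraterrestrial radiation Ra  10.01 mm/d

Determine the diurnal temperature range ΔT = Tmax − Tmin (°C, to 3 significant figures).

√ΔT = ET₀ / [0.0023 × Ra × (Tmean+17.8)] = 5.24 / (0.0023 × 10.01 × 50.10) = 4.5429
ΔT = 4.5429² = 20.638 °C

20.6 °C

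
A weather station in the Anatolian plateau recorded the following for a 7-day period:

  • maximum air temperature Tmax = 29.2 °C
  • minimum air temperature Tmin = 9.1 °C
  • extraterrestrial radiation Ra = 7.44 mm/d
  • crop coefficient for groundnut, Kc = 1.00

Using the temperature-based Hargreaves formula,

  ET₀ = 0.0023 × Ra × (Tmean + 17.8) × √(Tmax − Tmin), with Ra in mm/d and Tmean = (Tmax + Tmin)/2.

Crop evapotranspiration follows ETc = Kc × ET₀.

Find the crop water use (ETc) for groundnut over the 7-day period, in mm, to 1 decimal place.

Tmean = (29.2 + 9.1)/2 = 19.15 °C
ET₀ = 0.0023 × 7.44 × (19.15 + 17.8) × √20.1 = 0.0023 × 7.44 × 36.95 × 4.4833 = 2.8347 mm/d
ETc = Kc × ET₀ = 1.00 × 2.8347 = 2.8347 mm/d
Over 7 days: 2.8347 × 7 = 19.843 mm

19.8 mm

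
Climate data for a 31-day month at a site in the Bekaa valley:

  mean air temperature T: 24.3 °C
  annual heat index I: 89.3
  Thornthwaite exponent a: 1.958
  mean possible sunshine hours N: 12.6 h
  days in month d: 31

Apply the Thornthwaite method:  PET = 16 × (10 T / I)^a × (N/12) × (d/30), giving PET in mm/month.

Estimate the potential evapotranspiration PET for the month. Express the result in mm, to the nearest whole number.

123 mm

10T/I = 10 × 24.3 / 89.3 = 2.7212
(10T/I)^a = 2.7212^1.958 = 7.1000
Uncorrected PET = 16 × 7.1000 = 113.600 mm
Correction = (N/12)(d/30) = (12.6/12)(31/30) = 1.0850
PET = 113.600 × 1.0850 = 123.256 mm/month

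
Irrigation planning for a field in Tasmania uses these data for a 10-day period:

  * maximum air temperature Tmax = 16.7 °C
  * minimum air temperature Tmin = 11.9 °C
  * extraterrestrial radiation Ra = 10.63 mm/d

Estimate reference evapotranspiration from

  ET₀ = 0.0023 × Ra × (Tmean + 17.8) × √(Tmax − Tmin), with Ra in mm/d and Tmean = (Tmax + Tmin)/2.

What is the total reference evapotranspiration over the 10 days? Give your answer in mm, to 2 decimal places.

Tmean = (16.7 + 11.9)/2 = 14.30 °C
ET₀ = 0.0023 × 10.63 × (14.30 + 17.8) × √4.8 = 0.0023 × 10.63 × 32.10 × 2.1909 = 1.7194 mm/d
Over 10 days: 1.7194 × 10 = 17.194 mm

17.19 mm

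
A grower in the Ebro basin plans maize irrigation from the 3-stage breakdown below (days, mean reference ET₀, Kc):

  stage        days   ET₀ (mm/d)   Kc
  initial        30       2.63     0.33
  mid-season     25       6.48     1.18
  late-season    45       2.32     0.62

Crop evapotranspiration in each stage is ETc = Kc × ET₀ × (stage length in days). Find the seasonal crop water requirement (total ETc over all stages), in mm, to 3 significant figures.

initial: 0.33 × 2.63 × 30 = 26.04 mm
mid-season: 1.18 × 6.48 × 25 = 191.16 mm
late-season: 0.62 × 2.32 × 45 = 64.73 mm
Seasonal total = 281.93 mm

282 mm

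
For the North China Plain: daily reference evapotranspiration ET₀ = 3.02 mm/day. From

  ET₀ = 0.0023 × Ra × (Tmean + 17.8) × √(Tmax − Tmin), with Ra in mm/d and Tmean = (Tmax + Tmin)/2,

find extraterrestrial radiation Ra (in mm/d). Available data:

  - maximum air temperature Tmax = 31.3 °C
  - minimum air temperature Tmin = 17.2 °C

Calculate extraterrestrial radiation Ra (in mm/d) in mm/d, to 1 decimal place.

8.3 mm/d

Tmean = 24.25 °C; √ΔT = 3.7550
Ra = ET₀ / [0.0023 × (Tmean+17.8) × √ΔT] = 3.02 / (0.0023 × 42.05 × 3.7550) = 8.316 mm/d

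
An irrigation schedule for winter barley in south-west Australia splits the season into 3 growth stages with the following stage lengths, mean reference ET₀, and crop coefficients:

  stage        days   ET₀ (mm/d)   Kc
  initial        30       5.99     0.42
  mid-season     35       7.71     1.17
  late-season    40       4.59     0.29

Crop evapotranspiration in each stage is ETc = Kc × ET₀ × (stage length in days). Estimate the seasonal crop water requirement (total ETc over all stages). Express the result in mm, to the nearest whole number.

initial: 0.42 × 5.99 × 30 = 75.47 mm
mid-season: 1.17 × 7.71 × 35 = 315.72 mm
late-season: 0.29 × 4.59 × 40 = 53.24 mm
Seasonal total = 444.43 mm

444 mm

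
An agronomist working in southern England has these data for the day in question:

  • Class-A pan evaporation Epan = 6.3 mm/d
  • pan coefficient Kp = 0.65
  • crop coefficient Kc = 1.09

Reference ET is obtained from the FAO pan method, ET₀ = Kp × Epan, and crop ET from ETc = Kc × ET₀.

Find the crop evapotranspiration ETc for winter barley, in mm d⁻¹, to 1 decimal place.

ET₀ = 0.65 × 6.3 = 4.0950 mm/d
ETc = Kc × ET₀ = 1.09 × 4.0950 = 4.4636 mm/d

4.5 mm d⁻¹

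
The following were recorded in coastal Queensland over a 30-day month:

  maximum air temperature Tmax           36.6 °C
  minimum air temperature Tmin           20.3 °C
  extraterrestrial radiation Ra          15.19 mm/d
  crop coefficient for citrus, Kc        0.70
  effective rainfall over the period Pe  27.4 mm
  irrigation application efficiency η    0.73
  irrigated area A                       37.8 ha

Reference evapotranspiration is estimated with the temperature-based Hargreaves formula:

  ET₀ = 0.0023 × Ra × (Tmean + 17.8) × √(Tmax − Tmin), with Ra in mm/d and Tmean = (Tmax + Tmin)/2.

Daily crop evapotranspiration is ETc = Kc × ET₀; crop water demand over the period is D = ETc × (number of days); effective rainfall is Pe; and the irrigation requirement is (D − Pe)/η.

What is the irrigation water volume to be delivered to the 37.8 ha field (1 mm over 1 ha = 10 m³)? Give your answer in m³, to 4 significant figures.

56750 m³

Tmean = (36.6 + 20.3)/2 = 28.45 °C
ET₀ = 0.0023 × 15.19 × (28.45 + 17.8) × √16.3 = 0.0023 × 15.19 × 46.25 × 4.0373 = 6.5236 mm/d
ETc = Kc × ET₀ = 0.70 × 6.5236 = 4.5665 mm/d
Crop demand D = ETc × 30 d = 4.5665 × 30 = 136.995 mm
D − Pe = 136.995 − 27.4 = 109.595 mm
Gross irrigation = 109.595 / 0.73 = 150.130 mm
Volume = 150.130 mm × 37.8 ha × 10 = 56749.1 m³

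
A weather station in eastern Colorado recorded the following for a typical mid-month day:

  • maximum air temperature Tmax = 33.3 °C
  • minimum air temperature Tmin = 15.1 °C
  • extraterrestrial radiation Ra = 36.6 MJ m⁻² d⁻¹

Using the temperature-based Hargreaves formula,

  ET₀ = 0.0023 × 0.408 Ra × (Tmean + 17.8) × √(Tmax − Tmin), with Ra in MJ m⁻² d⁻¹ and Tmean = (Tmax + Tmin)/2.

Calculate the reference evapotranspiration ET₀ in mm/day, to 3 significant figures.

Tmean = (33.3 + 15.1)/2 = 24.20 °C
0.408 Ra = 0.408 × 36.6 = 14.9328 mm/d equivalent
ET₀ = 0.0023 × 14.9328 × (24.20 + 17.8) × √18.2 = 0.0023 × 14.9328 × 42.00 × 4.2661 = 6.1539 mm/d

6.15 mm/day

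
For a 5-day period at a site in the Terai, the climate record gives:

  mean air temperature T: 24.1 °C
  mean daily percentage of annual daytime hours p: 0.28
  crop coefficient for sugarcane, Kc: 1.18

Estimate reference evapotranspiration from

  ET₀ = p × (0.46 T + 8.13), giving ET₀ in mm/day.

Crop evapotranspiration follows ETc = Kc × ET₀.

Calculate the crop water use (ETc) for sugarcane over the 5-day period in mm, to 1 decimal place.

ET₀ = 0.28 × (0.46 × 24.1 + 8.13) = 0.28 × 19.216 = 5.3805 mm/d
ETc = Kc × ET₀ = 1.18 × 5.3805 = 6.3490 mm/d
Over 5 days: 6.3490 × 5 = 31.745 mm

31.7 mm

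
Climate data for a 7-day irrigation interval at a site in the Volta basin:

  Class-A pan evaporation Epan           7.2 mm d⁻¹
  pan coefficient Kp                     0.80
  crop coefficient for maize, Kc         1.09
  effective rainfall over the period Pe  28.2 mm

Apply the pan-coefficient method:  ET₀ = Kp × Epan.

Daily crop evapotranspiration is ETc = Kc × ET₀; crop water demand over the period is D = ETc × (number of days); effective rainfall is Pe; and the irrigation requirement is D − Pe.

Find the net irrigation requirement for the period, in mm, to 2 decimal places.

ET₀ = 0.80 × 7.2 = 5.7600 mm/d
ETc = Kc × ET₀ = 1.09 × 5.7600 = 6.2784 mm/d
Crop demand D = ETc × 7 d = 6.2784 × 7 = 43.949 mm
D − Pe = 43.949 − 28.2 = 15.749 mm

15.75 mm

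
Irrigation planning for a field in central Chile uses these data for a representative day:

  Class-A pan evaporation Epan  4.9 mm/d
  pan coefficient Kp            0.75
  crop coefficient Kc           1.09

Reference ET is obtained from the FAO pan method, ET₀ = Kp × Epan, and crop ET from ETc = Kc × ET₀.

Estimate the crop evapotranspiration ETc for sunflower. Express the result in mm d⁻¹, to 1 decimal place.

ET₀ = 0.75 × 4.9 = 3.6750 mm/d
ETc = Kc × ET₀ = 1.09 × 3.6750 = 4.0058 mm/d

4.0 mm d⁻¹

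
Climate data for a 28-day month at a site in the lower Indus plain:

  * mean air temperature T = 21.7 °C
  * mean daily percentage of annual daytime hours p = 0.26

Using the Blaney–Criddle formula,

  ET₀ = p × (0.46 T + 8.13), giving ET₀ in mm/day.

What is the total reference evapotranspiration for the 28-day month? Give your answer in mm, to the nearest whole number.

ET₀ = 0.26 × (0.46 × 21.7 + 8.13) = 0.26 × 18.112 = 4.7091 mm/d
Monthly total = 4.7091 × 28 = 131.855 mm

132 mm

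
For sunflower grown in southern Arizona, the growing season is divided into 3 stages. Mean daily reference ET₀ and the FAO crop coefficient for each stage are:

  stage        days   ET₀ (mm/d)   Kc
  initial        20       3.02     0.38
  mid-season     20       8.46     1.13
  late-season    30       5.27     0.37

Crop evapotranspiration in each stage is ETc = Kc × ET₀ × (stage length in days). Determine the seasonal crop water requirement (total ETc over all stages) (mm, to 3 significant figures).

273 mm

initial: 0.38 × 3.02 × 20 = 22.95 mm
mid-season: 1.13 × 8.46 × 20 = 191.20 mm
late-season: 0.37 × 5.27 × 30 = 58.50 mm
Seasonal total = 272.65 mm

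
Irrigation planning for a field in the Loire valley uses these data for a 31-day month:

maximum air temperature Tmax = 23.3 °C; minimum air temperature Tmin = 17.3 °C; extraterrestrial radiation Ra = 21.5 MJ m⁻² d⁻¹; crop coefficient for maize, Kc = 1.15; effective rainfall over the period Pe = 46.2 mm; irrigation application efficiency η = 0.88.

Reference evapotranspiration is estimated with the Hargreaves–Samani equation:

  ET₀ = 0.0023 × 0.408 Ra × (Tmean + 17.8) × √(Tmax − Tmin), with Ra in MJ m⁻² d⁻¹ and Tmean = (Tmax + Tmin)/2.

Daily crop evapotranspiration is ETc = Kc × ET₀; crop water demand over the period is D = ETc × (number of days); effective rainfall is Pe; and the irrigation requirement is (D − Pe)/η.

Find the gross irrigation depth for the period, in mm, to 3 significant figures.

Tmean = (23.3 + 17.3)/2 = 20.30 °C
0.408 Ra = 0.408 × 21.5 = 8.7720 mm/d equivalent
ET₀ = 0.0023 × 8.7720 × (20.30 + 17.8) × √6.0 = 0.0023 × 8.7720 × 38.10 × 2.4495 = 1.8829 mm/d
ETc = Kc × ET₀ = 1.15 × 1.8829 = 2.1653 mm/d
Crop demand D = ETc × 31 d = 2.1653 × 31 = 67.124 mm
D − Pe = 67.124 − 46.2 = 20.924 mm
Gross irrigation = 20.924 / 0.88 = 23.777 mm

23.8 mm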